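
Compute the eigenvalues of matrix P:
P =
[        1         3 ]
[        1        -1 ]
λ = -2, 2

Solve det(P - λI) = 0. For a 2×2 matrix the characteristic equation is λ² - (trace)λ + det = 0.
trace(P) = a + d = 1 - 1 = 0.
det(P) = a*d - b*c = (1)*(-1) - (3)*(1) = -1 - 3 = -4.
Characteristic equation: λ² - (0)λ + (-4) = 0.
Discriminant = (0)² - 4*(-4) = 0 + 16 = 16.
λ = (0 ± √16) / 2 = (0 ± 4) / 2 = -2, 2.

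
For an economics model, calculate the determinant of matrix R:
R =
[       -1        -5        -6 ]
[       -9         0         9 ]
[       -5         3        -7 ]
det(R) = 729

Expand along row 0 (cofactor expansion): det(R) = a*(e*i - f*h) - b*(d*i - f*g) + c*(d*h - e*g), where the 3×3 is [[a, b, c], [d, e, f], [g, h, i]].
Minor M_00 = (0)*(-7) - (9)*(3) = 0 - 27 = -27.
Minor M_01 = (-9)*(-7) - (9)*(-5) = 63 + 45 = 108.
Minor M_02 = (-9)*(3) - (0)*(-5) = -27 - 0 = -27.
det(R) = (-1)*(-27) - (-5)*(108) + (-6)*(-27) = 27 + 540 + 162 = 729.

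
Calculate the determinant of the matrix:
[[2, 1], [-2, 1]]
4

For a 2×2 matrix [[a, b], [c, d]], det = ad - bc
det = (2)(1) - (1)(-2) = 2 - -2 = 4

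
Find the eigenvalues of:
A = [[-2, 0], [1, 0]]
λ = -2, 0

Solve det(A - λI) = 0. For a 2×2 matrix this is λ² - (trace)λ + det = 0.
trace(A) = -2 + 0 = -2.
det(A) = (-2)*(0) - (0)*(1) = 0 - 0 = 0.
Characteristic equation: λ² - (-2)λ + (0) = 0.
Discriminant: (-2)² - 4*(0) = 4 - 0 = 4.
Roots: λ = (-2 ± √4) / 2 = -2, 0.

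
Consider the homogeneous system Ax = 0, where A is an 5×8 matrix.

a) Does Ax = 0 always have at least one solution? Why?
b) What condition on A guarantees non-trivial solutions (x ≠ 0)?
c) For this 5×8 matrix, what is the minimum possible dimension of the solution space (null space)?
a) Yes, x = 0 is always a solution. b) When A has linearly dependent columns (rank < n). c) Minimum nullity = 3.

a) x = 0 satisfies A·0 = 0, so the zero vector is always a solution.
b) Non-trivial solutions exist iff the columns of A are linearly dependent, equivalently rank(A) < n (the number of columns).
c) By rank-nullity, rank(A) + nullity(A) = n = 8. Since A has only 5 rows, rank(A) ≤ 5, so nullity(A) ≥ 8 - 5 = 3.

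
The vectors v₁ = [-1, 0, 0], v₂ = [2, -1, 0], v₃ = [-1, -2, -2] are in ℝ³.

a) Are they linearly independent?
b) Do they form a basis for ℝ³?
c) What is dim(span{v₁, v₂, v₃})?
Yes independent, yes basis, dim = 3

Stack v₁, v₂, v₃ as rows of a 3×3 matrix.
[[-1, 0, 0]; [2, -1, 0]; [-1, -2, -2]] is already lower triangular with nonzero diagonal entries (-1, -1, -2), so its determinant is the product of the diagonal entries, det = (-1)·(-1)·(-2) = -2 ≠ 0, and the rows are linearly independent.
Three linearly independent vectors in ℝ³ form a basis for ℝ³, so dim(span{v₁,v₂,v₃}) = 3.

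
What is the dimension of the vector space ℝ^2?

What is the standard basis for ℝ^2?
Dimension = 2; standard basis = {e_1, e_2}

ℝ^2 is the space of 2-tuples of real numbers; its dimension is 2.
The standard basis consists of 2 vectors: e_1, e_2, where e_i is the vector with 1 in position i and 0 elsewhere.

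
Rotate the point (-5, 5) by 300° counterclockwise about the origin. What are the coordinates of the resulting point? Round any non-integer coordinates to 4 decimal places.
(1.8301, 6.8301)

Rotation matrix R(θ) = [[cos θ, -sin θ], [sin θ, cos θ]]; for θ = 300°:
R = [[1/2, √3/2], [-√3/2, 1/2]]
Result: R × [-5, 5]ᵀ = [1/2·-5 + (√3/2)·5, -√3/2·-5 + (1/2)·5]ᵀ = (1.8301, 6.8301)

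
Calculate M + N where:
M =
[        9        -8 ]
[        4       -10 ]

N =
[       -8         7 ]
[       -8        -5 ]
M + N =
[        1        -1 ]
[       -4       -15 ]

Matrix addition is elementwise: (M+N)[i][j] = M[i][j] + N[i][j].
  (M+N)[0][0] = (9) + (-8) = 1
  (M+N)[0][1] = (-8) + (7) = -1
  (M+N)[1][0] = (4) + (-8) = -4
  (M+N)[1][1] = (-10) + (-5) = -15
M + N =
[        1        -1 ]
[       -4       -15 ]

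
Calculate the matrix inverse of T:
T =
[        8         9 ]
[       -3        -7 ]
det(T) = -29
T⁻¹ =
[     7/29      9/29 ]
[    -3/29     -8/29 ]

For a 2×2 matrix T = [[a, b], [c, d]] with det(T) ≠ 0, T⁻¹ = (1/det(T)) * [[d, -b], [-c, a]].
det(T) = (8)*(-7) - (9)*(-3) = -56 + 27 = -29.
T⁻¹ = (1/-29) * [[-7, -9], [3, 8]].
Dividing each entry by -29 and reducing:
T⁻¹ =
[     7/29      9/29 ]
[    -3/29     -8/29 ]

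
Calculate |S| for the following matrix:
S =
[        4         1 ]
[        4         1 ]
det(S) = 0

For a 2×2 matrix [[a, b], [c, d]], det = a*d - b*c.
det(S) = (4)*(1) - (1)*(4) = 4 - 4 = 0.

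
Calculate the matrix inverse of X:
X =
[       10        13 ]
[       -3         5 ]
det(X) = 89
X⁻¹ =
[     5/89    -13/89 ]
[     3/89     10/89 ]

For a 2×2 matrix X = [[a, b], [c, d]] with det(X) ≠ 0, X⁻¹ = (1/det(X)) * [[d, -b], [-c, a]].
det(X) = (10)*(5) - (13)*(-3) = 50 + 39 = 89.
X⁻¹ = (1/89) * [[5, -13], [3, 10]].
Dividing each entry by 89 and reducing:
X⁻¹ =
[     5/89    -13/89 ]
[     3/89     10/89 ]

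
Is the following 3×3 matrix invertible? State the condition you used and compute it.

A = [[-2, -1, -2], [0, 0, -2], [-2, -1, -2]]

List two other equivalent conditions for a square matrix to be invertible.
No, not invertible; det(A) = 0 (two rows are equal, so the rows are linearly dependent). Equivalent conditions (failing for this A): rank(A) < 3; Ax = 0 has non-trivial solutions; 0 is an eigenvalue; the columns are linearly dependent.

To check invertibility, compute det(A).
In this matrix, row 0 and the last row are identical, so one row is a scalar multiple of another and the rows are linearly dependent.
A matrix with linearly dependent rows has det = 0 and is not invertible.
Equivalent failed conditions:
- rank(A) < 3.
- Ax = 0 has non-trivial solutions.
- 0 is an eigenvalue.
- The columns are linearly dependent.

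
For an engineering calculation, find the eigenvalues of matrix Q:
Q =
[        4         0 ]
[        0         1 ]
λ = 1, 4

Solve det(Q - λI) = 0. For a 2×2 matrix the characteristic equation is λ² - (trace)λ + det = 0.
trace(Q) = a + d = 4 + 1 = 5.
det(Q) = a*d - b*c = (4)*(1) - (0)*(0) = 4 - 0 = 4.
Characteristic equation: λ² - (5)λ + (4) = 0.
Discriminant = (5)² - 4*(4) = 25 - 16 = 9.
λ = (5 ± √9) / 2 = (5 ± 3) / 2 = 1, 4.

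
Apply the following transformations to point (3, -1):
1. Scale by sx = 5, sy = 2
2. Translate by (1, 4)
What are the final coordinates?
(16, 2)

Step 1: Scale (3, -1) by (sx, sy) = (5, 2) → (15, -2)
Step 2: Translate by (1, 4) → (16, 2)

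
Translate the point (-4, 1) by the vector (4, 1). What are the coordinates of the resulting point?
(0, 2)

Translation by (4, 1):
x' = -4 + 4 = 0
y' = 1 + 1 = 2
Homogeneous matrix: [[1, 0, 4], [0, 1, 1], [0, 0, 1]]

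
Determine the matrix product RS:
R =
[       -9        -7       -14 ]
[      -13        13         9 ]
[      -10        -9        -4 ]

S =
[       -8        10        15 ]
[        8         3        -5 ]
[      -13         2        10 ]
RS =
[      198      -139      -240 ]
[       91       -73      -170 ]
[       60      -135      -145 ]

Matrix multiplication: (RS)[i][j] = sum over k of R[i][k] * S[k][j].
  (RS)[0][0] = (-9)*(-8) + (-7)*(8) + (-14)*(-13) = 198
  (RS)[0][1] = (-9)*(10) + (-7)*(3) + (-14)*(2) = -139
  (RS)[0][2] = (-9)*(15) + (-7)*(-5) + (-14)*(10) = -240
  (RS)[1][0] = (-13)*(-8) + (13)*(8) + (9)*(-13) = 91
  (RS)[1][1] = (-13)*(10) + (13)*(3) + (9)*(2) = -73
  (RS)[1][2] = (-13)*(15) + (13)*(-5) + (9)*(10) = -170
  (RS)[2][0] = (-10)*(-8) + (-9)*(8) + (-4)*(-13) = 60
  (RS)[2][1] = (-10)*(10) + (-9)*(3) + (-4)*(2) = -135
  (RS)[2][2] = (-10)*(15) + (-9)*(-5) + (-4)*(10) = -145
RS =
[      198      -139      -240 ]
[       91       -73      -170 ]
[       60      -135      -145 ]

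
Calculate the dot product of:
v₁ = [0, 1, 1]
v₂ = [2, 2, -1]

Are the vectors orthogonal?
1, No

The dot product is the sum of products of corresponding components.
v₁·v₂ = (0)*(2) + (1)*(2) + (1)*(-1) = 0 + 2 - 1 = 1.
Two vectors are orthogonal iff their dot product is 0; here the dot product is 1, so the vectors are not orthogonal.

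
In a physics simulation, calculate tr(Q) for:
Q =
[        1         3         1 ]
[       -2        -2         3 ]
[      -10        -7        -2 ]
tr(Q) = 1 - 2 - 2 = -3

The trace of a square matrix is the sum of its diagonal entries.
Diagonal entries of Q: Q[0][0] = 1, Q[1][1] = -2, Q[2][2] = -2.
tr(Q) = 1 - 2 - 2 = -3.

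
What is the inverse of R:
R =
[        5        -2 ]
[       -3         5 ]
det(R) = 19
R⁻¹ =
[     5/19      2/19 ]
[     3/19      5/19 ]

For a 2×2 matrix R = [[a, b], [c, d]] with det(R) ≠ 0, R⁻¹ = (1/det(R)) * [[d, -b], [-c, a]].
det(R) = (5)*(5) - (-2)*(-3) = 25 - 6 = 19.
R⁻¹ = (1/19) * [[5, 2], [3, 5]].
Dividing each entry by 19 and reducing:
R⁻¹ =
[     5/19      2/19 ]
[     3/19      5/19 ]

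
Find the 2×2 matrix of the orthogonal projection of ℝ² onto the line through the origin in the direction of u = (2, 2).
[[1/2, 1/2], [1/2, 1/2]]

The orthogonal projection onto the line spanned by a nonzero vector u = (a, b) has matrix P = (u uᵀ) / (uᵀ u) = (1/(a² + b²)) · [[a², ab], [ab, b²]].
Here u = (2, 2), so a² + b² = 4 + 4 = 8.
P = (1/8) · [[4, 4], [4, 4]] = [[1/2, 1/2], [1/2, 1/2]].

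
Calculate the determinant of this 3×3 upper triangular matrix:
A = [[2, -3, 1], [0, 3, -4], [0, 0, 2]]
12

The determinant of a triangular matrix is the product of its diagonal entries (the off-diagonal entries above the diagonal do not affect it).
det(A) = (2) * (3) * (2) = 12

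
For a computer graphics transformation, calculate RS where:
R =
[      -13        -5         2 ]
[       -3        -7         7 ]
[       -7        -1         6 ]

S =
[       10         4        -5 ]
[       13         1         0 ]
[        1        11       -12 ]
RS =
[     -193       -35        41 ]
[     -114        58       -69 ]
[      -77        37       -37 ]

Matrix multiplication: (RS)[i][j] = sum over k of R[i][k] * S[k][j].
  (RS)[0][0] = (-13)*(10) + (-5)*(13) + (2)*(1) = -193
  (RS)[0][1] = (-13)*(4) + (-5)*(1) + (2)*(11) = -35
  (RS)[0][2] = (-13)*(-5) + (-5)*(0) + (2)*(-12) = 41
  (RS)[1][0] = (-3)*(10) + (-7)*(13) + (7)*(1) = -114
  (RS)[1][1] = (-3)*(4) + (-7)*(1) + (7)*(11) = 58
  (RS)[1][2] = (-3)*(-5) + (-7)*(0) + (7)*(-12) = -69
  (RS)[2][0] = (-7)*(10) + (-1)*(13) + (6)*(1) = -77
  (RS)[2][1] = (-7)*(4) + (-1)*(1) + (6)*(11) = 37
  (RS)[2][2] = (-7)*(-5) + (-1)*(0) + (6)*(-12) = -37
RS =
[     -193       -35        41 ]
[     -114        58       -69 ]
[      -77        37       -37 ]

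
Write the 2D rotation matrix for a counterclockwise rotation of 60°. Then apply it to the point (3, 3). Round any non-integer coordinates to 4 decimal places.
R = [[1/2, -√3/2], [√3/2, 1/2]]; R·(3, 3) = (-1.0981, 4.0981)

Rotation matrix formula: R(θ) = [[cos θ, -sin θ], [sin θ, cos θ]]
For θ = 60°:
cos(60°) = 1/2
sin(60°) = √3/2
R = [[1/2, -√3/2], [√3/2, 1/2]]
Apply to (3, 3): [1/2·3 + (-√3/2)·3, √3/2·3 + 1/2·3] = (-1.0981, 4.0981)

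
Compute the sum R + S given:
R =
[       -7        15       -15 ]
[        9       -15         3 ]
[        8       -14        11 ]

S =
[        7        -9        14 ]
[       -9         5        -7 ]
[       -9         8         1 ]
R + S =
[        0         6        -1 ]
[        0       -10        -4 ]
[       -1        -6        12 ]

Matrix addition is elementwise: (R+S)[i][j] = R[i][j] + S[i][j].
  (R+S)[0][0] = (-7) + (7) = 0
  (R+S)[0][1] = (15) + (-9) = 6
  (R+S)[0][2] = (-15) + (14) = -1
  (R+S)[1][0] = (9) + (-9) = 0
  (R+S)[1][1] = (-15) + (5) = -10
  (R+S)[1][2] = (3) + (-7) = -4
  (R+S)[2][0] = (8) + (-9) = -1
  (R+S)[2][1] = (-14) + (8) = -6
  (R+S)[2][2] = (11) + (1) = 12
R + S =
[        0         6        -1 ]
[        0       -10        -4 ]
[       -1        -6        12 ]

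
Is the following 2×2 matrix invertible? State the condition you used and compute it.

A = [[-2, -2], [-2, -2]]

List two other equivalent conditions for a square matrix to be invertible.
No, not invertible; det(A) = 0 (two rows are equal, so the rows are linearly dependent). Equivalent conditions (failing for this A): rank(A) < 2; Ax = 0 has non-trivial solutions; 0 is an eigenvalue; the columns are linearly dependent.

To check invertibility, compute det(A).
In this matrix, row 0 and the last row are identical, so one row is a scalar multiple of another and the rows are linearly dependent.
A matrix with linearly dependent rows has det = 0 and is not invertible.
Equivalent failed conditions:
- rank(A) < 2.
- Ax = 0 has non-trivial solutions.
- 0 is an eigenvalue.
- The columns are linearly dependent.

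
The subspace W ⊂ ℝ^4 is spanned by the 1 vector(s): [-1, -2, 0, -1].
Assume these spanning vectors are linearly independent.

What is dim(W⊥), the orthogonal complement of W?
dim(W⊥) = 3

For any subspace W of ℝ^n, dim(W) + dim(W⊥) = n (the whole-space dimension).
Here the given 1 vectors are linearly independent, so dim(W) = 1.
Thus dim(W⊥) = n - dim(W) = 4 - 1 = 3.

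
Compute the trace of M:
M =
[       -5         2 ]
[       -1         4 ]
tr(M) = -5 + 4 = -1

The trace of a square matrix is the sum of its diagonal entries.
Diagonal entries of M: M[0][0] = -5, M[1][1] = 4.
tr(M) = -5 + 4 = -1.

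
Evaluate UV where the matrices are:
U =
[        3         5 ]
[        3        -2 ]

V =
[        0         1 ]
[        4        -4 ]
UV =
[       20       -17 ]
[       -8        11 ]

Matrix multiplication: (UV)[i][j] = sum over k of U[i][k] * V[k][j].
  (UV)[0][0] = (3)*(0) + (5)*(4) = 20
  (UV)[0][1] = (3)*(1) + (5)*(-4) = -17
  (UV)[1][0] = (3)*(0) + (-2)*(4) = -8
  (UV)[1][1] = (3)*(1) + (-2)*(-4) = 11
UV =
[       20       -17 ]
[       -8        11 ]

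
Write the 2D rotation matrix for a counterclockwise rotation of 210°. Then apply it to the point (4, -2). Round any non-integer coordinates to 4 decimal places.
R = [[-√3/2, 1/2], [-1/2, -√3/2]]; R·(4, -2) = (-4.4641, -0.2679)

Rotation matrix formula: R(θ) = [[cos θ, -sin θ], [sin θ, cos θ]]
For θ = 210°:
cos(210°) = -√3/2
sin(210°) = -1/2
R = [[-√3/2, 1/2], [-1/2, -√3/2]]
Apply to (4, -2): [-√3/2·4 + (1/2)·-2, -1/2·4 + -√3/2·-2] = (-4.4641, -0.2679)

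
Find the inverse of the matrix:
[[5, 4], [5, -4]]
[[1/10, 1/10], [1/8, -1/8]]

For [[a,b],[c,d]], inverse = (1/det)·[[d,-b],[-c,a]]
det = 5·-4 - 4·5 = -40
Inverse = (1/-40)·[[-4, -4], [-5, 5]]
        = [[1/10, 1/10], [1/8, -1/8]]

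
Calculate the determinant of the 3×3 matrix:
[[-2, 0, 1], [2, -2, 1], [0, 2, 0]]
8

Expansion along first row:
det = -2·det([[-2,1],[2,0]]) - 0·det([[2,1],[0,0]]) + 1·det([[2,-2],[0,2]])
    = -2·(-2·0 - 1·2) - 0·(2·0 - 1·0) + 1·(2·2 - -2·0)
    = -2·-2 - 0·0 + 1·4
    = 4 + 0 + 4 = 8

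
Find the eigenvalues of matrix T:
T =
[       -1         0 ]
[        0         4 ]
λ = -1, 4

Solve det(T - λI) = 0. For a 2×2 matrix the characteristic equation is λ² - (trace)λ + det = 0.
trace(T) = a + d = -1 + 4 = 3.
det(T) = a*d - b*c = (-1)*(4) - (0)*(0) = -4 - 0 = -4.
Characteristic equation: λ² - (3)λ + (-4) = 0.
Discriminant = (3)² - 4*(-4) = 9 + 16 = 25.
λ = (3 ± √25) / 2 = (3 ± 5) / 2 = -1, 4.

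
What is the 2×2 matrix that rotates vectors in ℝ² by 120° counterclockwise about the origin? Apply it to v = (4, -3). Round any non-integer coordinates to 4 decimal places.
R = [[-1/2, -√3/2], [√3/2, -1/2]]; R·v = (0.5981, 4.9641)

A counterclockwise rotation by angle θ in ℝ² has matrix R(θ) = [[cos θ, -sin θ], [sin θ, cos θ]].
For θ = 120°: cos θ = -1/2, sin θ = √3/2.
R(120°) = [[-1/2, -√3/2], [√3/2, -1/2]].
R·v = [-1/2·4 + (-√3/2)·-3, √3/2·4 + -1/2·-3] = (0.5981, 4.9641).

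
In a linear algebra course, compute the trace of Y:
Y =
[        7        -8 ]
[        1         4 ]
tr(Y) = 7 + 4 = 11

The trace of a square matrix is the sum of its diagonal entries.
Diagonal entries of Y: Y[0][0] = 7, Y[1][1] = 4.
tr(Y) = 7 + 4 = 11.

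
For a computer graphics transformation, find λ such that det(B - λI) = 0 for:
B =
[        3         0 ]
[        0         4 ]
λ = 3, 4

Solve det(B - λI) = 0. For a 2×2 matrix the characteristic equation is λ² - (trace)λ + det = 0.
trace(B) = a + d = 3 + 4 = 7.
det(B) = a*d - b*c = (3)*(4) - (0)*(0) = 12 - 0 = 12.
Characteristic equation: λ² - (7)λ + (12) = 0.
Discriminant = (7)² - 4*(12) = 49 - 48 = 1.
λ = (7 ± √1) / 2 = (7 ± 1) / 2 = 3, 4.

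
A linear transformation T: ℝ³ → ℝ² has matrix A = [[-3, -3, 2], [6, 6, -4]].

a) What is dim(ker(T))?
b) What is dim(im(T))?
dim(ker) = 2, dim(im) = 1

Observe that row 2 = -2 × row 1 (so the rows are linearly dependent).
Thus rank(A) = 1 (only one linearly independent row).
dim(im(T)) = rank(A) = 1.
By the rank-nullity theorem applied to T: ℝ³ → ℝ², rank(A) + nullity(A) = 3 (the domain dimension), so dim(ker(T)) = 3 - 1 = 2.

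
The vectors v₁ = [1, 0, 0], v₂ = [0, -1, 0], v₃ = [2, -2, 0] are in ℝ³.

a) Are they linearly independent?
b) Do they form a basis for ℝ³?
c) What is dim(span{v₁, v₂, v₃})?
Not independent, not a basis, dim(span) = 2

Check whether v₃ can be written as a linear combination of v₁ and v₂.
v₃ = (2)·v₁ + (2)·v₂ = [2, -2, 0], so the three vectors are linearly dependent.
Thus they do not form a basis for ℝ³, and dim(span{v₁, v₂, v₃}) = 2 (spanned by v₁ and v₂).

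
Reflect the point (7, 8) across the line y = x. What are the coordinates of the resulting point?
(8, 7)

Reflection across line y = x: (7, 8) → (8, 7)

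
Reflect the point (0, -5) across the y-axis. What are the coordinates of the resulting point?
(0, -5)

Reflection across y-axis: (0, -5) → (0, -5)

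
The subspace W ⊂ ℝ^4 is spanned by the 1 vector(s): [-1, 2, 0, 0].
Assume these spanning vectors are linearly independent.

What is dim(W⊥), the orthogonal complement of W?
dim(W⊥) = 3

For any subspace W of ℝ^n, dim(W) + dim(W⊥) = n (the whole-space dimension).
Here the given 1 vectors are linearly independent, so dim(W) = 1.
Thus dim(W⊥) = n - dim(W) = 4 - 1 = 3.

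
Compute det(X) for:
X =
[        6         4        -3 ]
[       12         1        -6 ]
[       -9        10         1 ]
det(X) = 147

Expand along row 0 (cofactor expansion): det(X) = a*(e*i - f*h) - b*(d*i - f*g) + c*(d*h - e*g), where the 3×3 is [[a, b, c], [d, e, f], [g, h, i]].
Minor M_00 = (1)*(1) - (-6)*(10) = 1 + 60 = 61.
Minor M_01 = (12)*(1) - (-6)*(-9) = 12 - 54 = -42.
Minor M_02 = (12)*(10) - (1)*(-9) = 120 + 9 = 129.
det(X) = (6)*(61) - (4)*(-42) + (-3)*(129) = 366 + 168 - 387 = 147.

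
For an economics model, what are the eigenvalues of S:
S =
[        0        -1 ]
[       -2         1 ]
λ = -1, 2

Solve det(S - λI) = 0. For a 2×2 matrix the characteristic equation is λ² - (trace)λ + det = 0.
trace(S) = a + d = 0 + 1 = 1.
det(S) = a*d - b*c = (0)*(1) - (-1)*(-2) = 0 - 2 = -2.
Characteristic equation: λ² - (1)λ + (-2) = 0.
Discriminant = (1)² - 4*(-2) = 1 + 8 = 9.
λ = (1 ± √9) / 2 = (1 ± 3) / 2 = -1, 2.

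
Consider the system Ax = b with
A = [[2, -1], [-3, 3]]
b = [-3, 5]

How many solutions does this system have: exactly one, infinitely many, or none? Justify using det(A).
Exactly one solution

Compute det(A) = (2)*(3) - (-1)*(-3) = 3.
Because det(A) ≠ 0, A is invertible and Ax = b has a unique solution for every b (here x = A⁻¹ b).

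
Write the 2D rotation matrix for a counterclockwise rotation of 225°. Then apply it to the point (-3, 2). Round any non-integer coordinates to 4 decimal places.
R = [[-√2/2, √2/2], [-√2/2, -√2/2]]; R·(-3, 2) = (3.5355, 0.7071)

Rotation matrix formula: R(θ) = [[cos θ, -sin θ], [sin θ, cos θ]]
For θ = 225°:
cos(225°) = -√2/2
sin(225°) = -√2/2
R = [[-√2/2, √2/2], [-√2/2, -√2/2]]
Apply to (-3, 2): [-√2/2·-3 + (√2/2)·2, -√2/2·-3 + -√2/2·2] = (3.5355, 0.7071)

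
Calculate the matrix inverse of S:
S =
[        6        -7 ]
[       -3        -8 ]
det(S) = -69
S⁻¹ =
[     8/69     -7/69 ]
[    -1/23     -2/23 ]

For a 2×2 matrix S = [[a, b], [c, d]] with det(S) ≠ 0, S⁻¹ = (1/det(S)) * [[d, -b], [-c, a]].
det(S) = (6)*(-8) - (-7)*(-3) = -48 - 21 = -69.
S⁻¹ = (1/-69) * [[-8, 7], [3, 6]].
Dividing each entry by -69 and reducing:
S⁻¹ =
[     8/69     -7/69 ]
[    -1/23     -2/23 ]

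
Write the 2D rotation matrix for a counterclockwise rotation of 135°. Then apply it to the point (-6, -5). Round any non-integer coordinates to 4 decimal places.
R = [[-√2/2, -√2/2], [√2/2, -√2/2]]; R·(-6, -5) = (7.7782, -0.7071)

Rotation matrix formula: R(θ) = [[cos θ, -sin θ], [sin θ, cos θ]]
For θ = 135°:
cos(135°) = -√2/2
sin(135°) = √2/2
R = [[-√2/2, -√2/2], [√2/2, -√2/2]]
Apply to (-6, -5): [-√2/2·-6 + (-√2/2)·-5, √2/2·-6 + -√2/2·-5] = (7.7782, -0.7071)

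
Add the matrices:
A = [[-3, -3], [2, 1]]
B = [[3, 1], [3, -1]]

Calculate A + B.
[[0, -2], [5, 0]]

Add corresponding elements:
(-3)+(3)=0
(-3)+(1)=-2
(2)+(3)=5
(1)+(-1)=0
A + B = [[0, -2], [5, 0]]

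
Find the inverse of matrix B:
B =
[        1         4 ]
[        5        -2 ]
det(B) = -22
B⁻¹ =
[     1/11      2/11 ]
[     5/22     -1/22 ]

For a 2×2 matrix B = [[a, b], [c, d]] with det(B) ≠ 0, B⁻¹ = (1/det(B)) * [[d, -b], [-c, a]].
det(B) = (1)*(-2) - (4)*(5) = -2 - 20 = -22.
B⁻¹ = (1/-22) * [[-2, -4], [-5, 1]].
Dividing each entry by -22 and reducing:
B⁻¹ =
[     1/11      2/11 ]
[     5/22     -1/22 ]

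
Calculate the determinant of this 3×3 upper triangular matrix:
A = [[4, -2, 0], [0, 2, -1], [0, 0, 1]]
8

The determinant of a triangular matrix is the product of its diagonal entries (the off-diagonal entries above the diagonal do not affect it).
det(A) = (4) * (2) * (1) = 8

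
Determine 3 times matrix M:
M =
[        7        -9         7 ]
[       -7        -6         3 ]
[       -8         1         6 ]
3M =
[       21       -27        21 ]
[      -21       -18         9 ]
[      -24         3        18 ]

Scalar multiplication is elementwise: (3M)[i][j] = 3 * M[i][j].
  (3M)[0][0] = 3 * (7) = 21
  (3M)[0][1] = 3 * (-9) = -27
  (3M)[0][2] = 3 * (7) = 21
  (3M)[1][0] = 3 * (-7) = -21
  (3M)[1][1] = 3 * (-6) = -18
  (3M)[1][2] = 3 * (3) = 9
  (3M)[2][0] = 3 * (-8) = -24
  (3M)[2][1] = 3 * (1) = 3
  (3M)[2][2] = 3 * (6) = 18
3M =
[       21       -27        21 ]
[      -21       -18         9 ]
[      -24         3        18 ]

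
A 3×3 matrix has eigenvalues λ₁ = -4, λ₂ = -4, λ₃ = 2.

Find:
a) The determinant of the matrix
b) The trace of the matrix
det = 32, trace = -6

Two standard eigenvalue identities:
- det(A) equals the product of the eigenvalues (counted with multiplicity).
- trace(A) equals the sum of the eigenvalues.
det(A) = (-4)*(-4)*(2) = 32.
trace(A) = -4 - 4 + 2 = -6.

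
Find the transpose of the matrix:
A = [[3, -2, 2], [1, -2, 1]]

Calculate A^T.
[[3, 1], [-2, -2], [2, 1]]

The transpose sends entry (i,j) to (j,i); rows become columns.
Row 0 of A: [3, -2, 2] -> column 0 of A^T.
Row 1 of A: [1, -2, 1] -> column 1 of A^T.
A^T = [[3, 1], [-2, -2], [2, 1]]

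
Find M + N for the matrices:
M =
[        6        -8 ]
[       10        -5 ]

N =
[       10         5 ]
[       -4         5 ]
M + N =
[       16        -3 ]
[        6         0 ]

Matrix addition is elementwise: (M+N)[i][j] = M[i][j] + N[i][j].
  (M+N)[0][0] = (6) + (10) = 16
  (M+N)[0][1] = (-8) + (5) = -3
  (M+N)[1][0] = (10) + (-4) = 6
  (M+N)[1][1] = (-5) + (5) = 0
M + N =
[       16        -3 ]
[        6         0 ]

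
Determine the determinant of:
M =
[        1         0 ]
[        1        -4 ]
det(M) = -4

For a 2×2 matrix [[a, b], [c, d]], det = a*d - b*c.
det(M) = (1)*(-4) - (0)*(1) = -4 - 0 = -4.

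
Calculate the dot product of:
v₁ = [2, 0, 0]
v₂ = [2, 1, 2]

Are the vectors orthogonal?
4, No

The dot product is the sum of products of corresponding components.
v₁·v₂ = (2)*(2) + (0)*(1) + (0)*(2) = 4 + 0 + 0 = 4.
Two vectors are orthogonal iff their dot product is 0; here the dot product is 4, so the vectors are not orthogonal.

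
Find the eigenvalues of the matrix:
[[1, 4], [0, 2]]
λ = 1 and λ = 2

Characteristic equation: det(A - λI) = 0
λ² - (trace)λ + (det) = 0
λ² - (3)λ + (2) = 0
λ² - 3λ + 2 = 0
Solving: λ = 1, 2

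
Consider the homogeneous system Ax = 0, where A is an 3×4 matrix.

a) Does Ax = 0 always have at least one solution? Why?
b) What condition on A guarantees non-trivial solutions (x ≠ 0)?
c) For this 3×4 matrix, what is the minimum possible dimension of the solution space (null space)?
a) Yes, x = 0 is always a solution. b) When A has linearly dependent columns (rank < n). c) Minimum nullity = 1.

a) x = 0 satisfies A·0 = 0, so the zero vector is always a solution.
b) Non-trivial solutions exist iff the columns of A are linearly dependent, equivalently rank(A) < n (the number of columns).
c) By rank-nullity, rank(A) + nullity(A) = n = 4. Since A has only 3 rows, rank(A) ≤ 3, so nullity(A) ≥ 4 - 3 = 1.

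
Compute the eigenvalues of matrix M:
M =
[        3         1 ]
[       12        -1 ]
λ = -3, 5

Solve det(M - λI) = 0. For a 2×2 matrix the characteristic equation is λ² - (trace)λ + det = 0.
trace(M) = a + d = 3 - 1 = 2.
det(M) = a*d - b*c = (3)*(-1) - (1)*(12) = -3 - 12 = -15.
Characteristic equation: λ² - (2)λ + (-15) = 0.
Discriminant = (2)² - 4*(-15) = 4 + 60 = 64.
λ = (2 ± √64) / 2 = (2 ± 8) / 2 = -3, 5.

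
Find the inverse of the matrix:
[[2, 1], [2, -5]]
[[5/12, 1/12], [1/6, -1/6]]

For [[a,b],[c,d]], inverse = (1/det)·[[d,-b],[-c,a]]
det = 2·-5 - 1·2 = -12
Inverse = (1/-12)·[[-5, -1], [-2, 2]]
        = [[5/12, 1/12], [1/6, -1/6]]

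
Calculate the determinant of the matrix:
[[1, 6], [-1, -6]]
0

For a 2×2 matrix [[a, b], [c, d]], det = ad - bc
det = (1)(-6) - (6)(-1) = -6 - -6 = 0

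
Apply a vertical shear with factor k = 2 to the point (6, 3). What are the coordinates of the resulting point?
(6, 15)

Shear matrix for vertical shear with factor k = 2:
[[1, 0], [2, 1]]
Result: (6, 3) → (6, 15)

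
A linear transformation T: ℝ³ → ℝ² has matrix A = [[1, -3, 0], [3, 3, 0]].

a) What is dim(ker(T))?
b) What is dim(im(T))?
dim(ker) = 1, dim(im) = 2

The two rows are not scalar multiples of one another (no single k satisfies row 2 = k × row 1), so they are linearly independent.
Thus rank(A) = 2.
dim(im(T)) = rank(A) = 2.
By the rank-nullity theorem applied to T: ℝ³ → ℝ², rank(A) + nullity(A) = 3 (the domain dimension), so dim(ker(T)) = 3 - 2 = 1.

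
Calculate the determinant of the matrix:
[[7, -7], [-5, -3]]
-56

For a 2×2 matrix [[a, b], [c, d]], det = ad - bc
det = (7)(-3) - (-7)(-5) = -21 - 35 = -56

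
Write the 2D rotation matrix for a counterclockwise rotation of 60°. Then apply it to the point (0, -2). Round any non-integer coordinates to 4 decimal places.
R = [[1/2, -√3/2], [√3/2, 1/2]]; R·(0, -2) = (1.7321, -1.0000)

Rotation matrix formula: R(θ) = [[cos θ, -sin θ], [sin θ, cos θ]]
For θ = 60°:
cos(60°) = 1/2
sin(60°) = √3/2
R = [[1/2, -√3/2], [√3/2, 1/2]]
Apply to (0, -2): [1/2·0 + (-√3/2)·-2, √3/2·0 + 1/2·-2] = (1.7321, -1.0000)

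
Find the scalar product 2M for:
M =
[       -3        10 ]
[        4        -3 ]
2M =
[       -6        20 ]
[        8        -6 ]

Scalar multiplication is elementwise: (2M)[i][j] = 2 * M[i][j].
  (2M)[0][0] = 2 * (-3) = -6
  (2M)[0][1] = 2 * (10) = 20
  (2M)[1][0] = 2 * (4) = 8
  (2M)[1][1] = 2 * (-3) = -6
2M =
[       -6        20 ]
[        8        -6 ]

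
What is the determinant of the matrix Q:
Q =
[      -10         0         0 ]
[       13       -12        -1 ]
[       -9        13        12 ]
det(Q) = 1310

Expand along row 0 (cofactor expansion): det(Q) = a*(e*i - f*h) - b*(d*i - f*g) + c*(d*h - e*g), where the 3×3 is [[a, b, c], [d, e, f], [g, h, i]].
Minor M_00 = (-12)*(12) - (-1)*(13) = -144 + 13 = -131.
Minor M_01 = (13)*(12) - (-1)*(-9) = 156 - 9 = 147.
Minor M_02 = (13)*(13) - (-12)*(-9) = 169 - 108 = 61.
det(Q) = (-10)*(-131) - (0)*(147) + (0)*(61) = 1310 + 0 + 0 = 1310.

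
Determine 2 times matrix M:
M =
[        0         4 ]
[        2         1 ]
2M =
[        0         8 ]
[        4         2 ]

Scalar multiplication is elementwise: (2M)[i][j] = 2 * M[i][j].
  (2M)[0][0] = 2 * (0) = 0
  (2M)[0][1] = 2 * (4) = 8
  (2M)[1][0] = 2 * (2) = 4
  (2M)[1][1] = 2 * (1) = 2
2M =
[        0         8 ]
[        4         2 ]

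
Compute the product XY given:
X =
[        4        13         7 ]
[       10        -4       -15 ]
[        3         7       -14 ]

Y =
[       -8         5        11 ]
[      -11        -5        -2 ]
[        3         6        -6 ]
XY =
[     -154        -3       -24 ]
[      -81       -20       208 ]
[     -143      -104       103 ]

Matrix multiplication: (XY)[i][j] = sum over k of X[i][k] * Y[k][j].
  (XY)[0][0] = (4)*(-8) + (13)*(-11) + (7)*(3) = -154
  (XY)[0][1] = (4)*(5) + (13)*(-5) + (7)*(6) = -3
  (XY)[0][2] = (4)*(11) + (13)*(-2) + (7)*(-6) = -24
  (XY)[1][0] = (10)*(-8) + (-4)*(-11) + (-15)*(3) = -81
  (XY)[1][1] = (10)*(5) + (-4)*(-5) + (-15)*(6) = -20
  (XY)[1][2] = (10)*(11) + (-4)*(-2) + (-15)*(-6) = 208
  (XY)[2][0] = (3)*(-8) + (7)*(-11) + (-14)*(3) = -143
  (XY)[2][1] = (3)*(5) + (7)*(-5) + (-14)*(6) = -104
  (XY)[2][2] = (3)*(11) + (7)*(-2) + (-14)*(-6) = 103
XY =
[     -154        -3       -24 ]
[      -81       -20       208 ]
[     -143      -104       103 ]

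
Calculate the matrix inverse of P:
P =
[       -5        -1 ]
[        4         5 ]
det(P) = -21
P⁻¹ =
[    -5/21     -1/21 ]
[     4/21      5/21 ]

For a 2×2 matrix P = [[a, b], [c, d]] with det(P) ≠ 0, P⁻¹ = (1/det(P)) * [[d, -b], [-c, a]].
det(P) = (-5)*(5) - (-1)*(4) = -25 + 4 = -21.
P⁻¹ = (1/-21) * [[5, 1], [-4, -5]].
Dividing each entry by -21 and reducing:
P⁻¹ =
[    -5/21     -1/21 ]
[     4/21      5/21 ]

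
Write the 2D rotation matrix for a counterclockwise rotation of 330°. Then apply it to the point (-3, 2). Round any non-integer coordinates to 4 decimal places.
R = [[√3/2, 1/2], [-1/2, √3/2]]; R·(-3, 2) = (-1.5981, 3.2321)

Rotation matrix formula: R(θ) = [[cos θ, -sin θ], [sin θ, cos θ]]
For θ = 330°:
cos(330°) = √3/2
sin(330°) = -1/2
R = [[√3/2, 1/2], [-1/2, √3/2]]
Apply to (-3, 2): [√3/2·-3 + (1/2)·2, -1/2·-3 + √3/2·2] = (-1.5981, 3.2321)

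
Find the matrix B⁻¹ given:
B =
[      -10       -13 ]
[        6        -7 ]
det(B) = 148
B⁻¹ =
[   -7/148    13/148 ]
[    -3/74     -5/74 ]

For a 2×2 matrix B = [[a, b], [c, d]] with det(B) ≠ 0, B⁻¹ = (1/det(B)) * [[d, -b], [-c, a]].
det(B) = (-10)*(-7) - (-13)*(6) = 70 + 78 = 148.
B⁻¹ = (1/148) * [[-7, 13], [-6, -10]].
Dividing each entry by 148 and reducing:
B⁻¹ =
[   -7/148    13/148 ]
[    -3/74     -5/74 ]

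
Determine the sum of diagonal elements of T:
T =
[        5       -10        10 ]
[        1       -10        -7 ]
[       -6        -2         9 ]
tr(T) = 5 - 10 + 9 = 4

The trace of a square matrix is the sum of its diagonal entries.
Diagonal entries of T: T[0][0] = 5, T[1][1] = -10, T[2][2] = 9.
tr(T) = 5 - 10 + 9 = 4.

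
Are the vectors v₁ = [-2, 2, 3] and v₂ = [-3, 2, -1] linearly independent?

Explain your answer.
Yes, linearly independent

Two vectors are linearly dependent iff one is a scalar multiple of the other.
No single scalar k satisfies v₂ = k·v₁ (the ratios of corresponding entries disagree), so v₁ and v₂ are linearly independent.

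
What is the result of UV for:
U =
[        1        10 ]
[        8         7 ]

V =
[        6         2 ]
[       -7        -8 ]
UV =
[      -64       -78 ]
[       -1       -40 ]

Matrix multiplication: (UV)[i][j] = sum over k of U[i][k] * V[k][j].
  (UV)[0][0] = (1)*(6) + (10)*(-7) = -64
  (UV)[0][1] = (1)*(2) + (10)*(-8) = -78
  (UV)[1][0] = (8)*(6) + (7)*(-7) = -1
  (UV)[1][1] = (8)*(2) + (7)*(-8) = -40
UV =
[      -64       -78 ]
[       -1       -40 ]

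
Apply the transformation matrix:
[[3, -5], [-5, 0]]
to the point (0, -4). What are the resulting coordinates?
(20, 0)

Matrix multiplication:
[[3, -5], [-5, 0]] × [0, -4]ᵀ
= [3×0 + -5×-4, -5×0 + 0×-4]ᵀ
= [20.0000, 0.0000]ᵀ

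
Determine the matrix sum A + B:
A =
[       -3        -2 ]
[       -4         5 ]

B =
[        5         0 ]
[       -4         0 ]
A + B =
[        2        -2 ]
[       -8         5 ]

Matrix addition is elementwise: (A+B)[i][j] = A[i][j] + B[i][j].
  (A+B)[0][0] = (-3) + (5) = 2
  (A+B)[0][1] = (-2) + (0) = -2
  (A+B)[1][0] = (-4) + (-4) = -8
  (A+B)[1][1] = (5) + (0) = 5
A + B =
[        2        -2 ]
[       -8         5 ]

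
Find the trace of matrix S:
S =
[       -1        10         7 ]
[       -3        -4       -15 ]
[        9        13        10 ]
tr(S) = -1 - 4 + 10 = 5

The trace of a square matrix is the sum of its diagonal entries.
Diagonal entries of S: S[0][0] = -1, S[1][1] = -4, S[2][2] = 10.
tr(S) = -1 - 4 + 10 = 5.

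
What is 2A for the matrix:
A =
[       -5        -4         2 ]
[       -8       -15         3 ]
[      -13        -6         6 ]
2A =
[      -10        -8         4 ]
[      -16       -30         6 ]
[      -26       -12        12 ]

Scalar multiplication is elementwise: (2A)[i][j] = 2 * A[i][j].
  (2A)[0][0] = 2 * (-5) = -10
  (2A)[0][1] = 2 * (-4) = -8
  (2A)[0][2] = 2 * (2) = 4
  (2A)[1][0] = 2 * (-8) = -16
  (2A)[1][1] = 2 * (-15) = -30
  (2A)[1][2] = 2 * (3) = 6
  (2A)[2][0] = 2 * (-13) = -26
  (2A)[2][1] = 2 * (-6) = -12
  (2A)[2][2] = 2 * (6) = 12
2A =
[      -10        -8         4 ]
[      -16       -30         6 ]
[      -26       -12        12 ]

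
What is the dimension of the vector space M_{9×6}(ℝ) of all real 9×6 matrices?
Dimension = 54

A real 9×6 matrix is determined by its 9·6 = 54 independent entries.
A standard basis is {E_ij : 1 ≤ i ≤ 9, 1 ≤ j ≤ 6}, where E_ij has a 1 in position (i, j) and 0 elsewhere — there are 54 such matrices, and they are linearly independent and span M_{9×6}(ℝ).
Therefore dim(M_{9×6}(ℝ)) = 54.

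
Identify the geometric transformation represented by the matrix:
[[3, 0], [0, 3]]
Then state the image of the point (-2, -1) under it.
uniform scaling by factor 3; image of (-2, -1) is (-6, -3)

This is a diagonal matrix with equal entries 3, so it scales both axes by the same factor 3.
The matrix [[3, 0], [0, 3]] represents: uniform scaling by factor 3.
Applying it to (-2, -1): [3·-2 + 0·-1, 0·-2 + 3·-1] = (-6, -3).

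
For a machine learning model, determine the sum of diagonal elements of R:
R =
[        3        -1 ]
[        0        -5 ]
tr(R) = 3 - 5 = -2

The trace of a square matrix is the sum of its diagonal entries.
Diagonal entries of R: R[0][0] = 3, R[1][1] = -5.
tr(R) = 3 - 5 = -2.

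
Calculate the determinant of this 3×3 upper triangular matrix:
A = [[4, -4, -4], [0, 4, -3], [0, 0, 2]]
32

The determinant of a triangular matrix is the product of its diagonal entries (the off-diagonal entries above the diagonal do not affect it).
det(A) = (4) * (4) * (2) = 32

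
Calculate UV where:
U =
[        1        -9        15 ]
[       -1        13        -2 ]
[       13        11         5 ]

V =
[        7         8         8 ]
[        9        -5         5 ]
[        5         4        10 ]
UV =
[        1       113       113 ]
[      100       -81        37 ]
[      215        69       209 ]

Matrix multiplication: (UV)[i][j] = sum over k of U[i][k] * V[k][j].
  (UV)[0][0] = (1)*(7) + (-9)*(9) + (15)*(5) = 1
  (UV)[0][1] = (1)*(8) + (-9)*(-5) + (15)*(4) = 113
  (UV)[0][2] = (1)*(8) + (-9)*(5) + (15)*(10) = 113
  (UV)[1][0] = (-1)*(7) + (13)*(9) + (-2)*(5) = 100
  (UV)[1][1] = (-1)*(8) + (13)*(-5) + (-2)*(4) = -81
  (UV)[1][2] = (-1)*(8) + (13)*(5) + (-2)*(10) = 37
  (UV)[2][0] = (13)*(7) + (11)*(9) + (5)*(5) = 215
  (UV)[2][1] = (13)*(8) + (11)*(-5) + (5)*(4) = 69
  (UV)[2][2] = (13)*(8) + (11)*(5) + (5)*(10) = 209
UV =
[        1       113       113 ]
[      100       -81        37 ]
[      215        69       209 ]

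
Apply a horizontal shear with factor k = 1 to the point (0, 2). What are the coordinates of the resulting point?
(2, 2)

Shear matrix for horizontal shear with factor k = 1:
[[1, 1], [0, 1]]
Result: (0, 2) → (2, 2)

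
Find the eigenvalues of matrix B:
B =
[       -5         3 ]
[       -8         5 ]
λ = -1, 1

Solve det(B - λI) = 0. For a 2×2 matrix the characteristic equation is λ² - (trace)λ + det = 0.
trace(B) = a + d = -5 + 5 = 0.
det(B) = a*d - b*c = (-5)*(5) - (3)*(-8) = -25 + 24 = -1.
Characteristic equation: λ² - (0)λ + (-1) = 0.
Discriminant = (0)² - 4*(-1) = 0 + 4 = 4.
λ = (0 ± √4) / 2 = (0 ± 2) / 2 = -1, 1.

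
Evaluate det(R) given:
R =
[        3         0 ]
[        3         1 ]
det(R) = 3

For a 2×2 matrix [[a, b], [c, d]], det = a*d - b*c.
det(R) = (3)*(1) - (0)*(3) = 3 - 0 = 3.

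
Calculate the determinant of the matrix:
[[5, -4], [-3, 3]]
3

For a 2×2 matrix [[a, b], [c, d]], det = ad - bc
det = (5)(3) - (-4)(-3) = 15 - 12 = 3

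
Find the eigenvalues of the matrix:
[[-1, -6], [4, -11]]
λ = -7 and λ = -5

Characteristic equation: det(A - λI) = 0
λ² - (trace)λ + (det) = 0
λ² - (-12)λ + (35) = 0
λ² + 12λ + 35 = 0
Solving: λ = -7, -5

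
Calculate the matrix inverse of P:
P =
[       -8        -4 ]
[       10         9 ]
det(P) = -32
P⁻¹ =
[    -9/32      -1/8 ]
[     5/16       1/4 ]

For a 2×2 matrix P = [[a, b], [c, d]] with det(P) ≠ 0, P⁻¹ = (1/det(P)) * [[d, -b], [-c, a]].
det(P) = (-8)*(9) - (-4)*(10) = -72 + 40 = -32.
P⁻¹ = (1/-32) * [[9, 4], [-10, -8]].
Dividing each entry by -32 and reducing:
P⁻¹ =
[    -9/32      -1/8 ]
[     5/16       1/4 ]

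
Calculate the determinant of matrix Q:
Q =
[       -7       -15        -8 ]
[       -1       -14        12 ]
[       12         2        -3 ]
det(Q) = -3569

Expand along row 0 (cofactor expansion): det(Q) = a*(e*i - f*h) - b*(d*i - f*g) + c*(d*h - e*g), where the 3×3 is [[a, b, c], [d, e, f], [g, h, i]].
Minor M_00 = (-14)*(-3) - (12)*(2) = 42 - 24 = 18.
Minor M_01 = (-1)*(-3) - (12)*(12) = 3 - 144 = -141.
Minor M_02 = (-1)*(2) - (-14)*(12) = -2 + 168 = 166.
det(Q) = (-7)*(18) - (-15)*(-141) + (-8)*(166) = -126 - 2115 - 1328 = -3569.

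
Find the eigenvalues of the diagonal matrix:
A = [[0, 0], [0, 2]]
λ₁ = 0, λ₂ = 2

The characteristic polynomial of A is det(A - λI) = (0 - λ)(2 - λ) = 0.
The roots are λ = 0 and λ = 2, so the eigenvalues are the diagonal entries.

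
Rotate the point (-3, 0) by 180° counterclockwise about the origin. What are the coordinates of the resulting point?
(3, 0)

Rotation matrix R(θ) = [[cos θ, -sin θ], [sin θ, cos θ]]; for θ = 180°:
R = [[-1, 0], [0, -1]]
Result: R × [-3, 0]ᵀ = [-1·-3 + (0)·0, 0·-3 + (-1)·0]ᵀ = (3, 0)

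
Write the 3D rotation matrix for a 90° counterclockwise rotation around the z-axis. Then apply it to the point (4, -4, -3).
R = [[0, -1, 0], [1, 0, 0], [0, 0, 1]]; R·(4, -4, -3) = (4, 4, -3)

Rotation matrix for 90° around z-axis:
cos(90°) = 0, sin(90°) = 1
R = [[0, -1, 0], [1, 0, 0], [0, 0, 1]]
Apply to (4, -4, -3): R·[4, -4, -3]ᵀ = (4, 4, -3)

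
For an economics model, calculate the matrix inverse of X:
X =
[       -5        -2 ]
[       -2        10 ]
det(X) = -54
X⁻¹ =
[    -5/27     -1/27 ]
[    -1/27      5/54 ]

For a 2×2 matrix X = [[a, b], [c, d]] with det(X) ≠ 0, X⁻¹ = (1/det(X)) * [[d, -b], [-c, a]].
det(X) = (-5)*(10) - (-2)*(-2) = -50 - 4 = -54.
X⁻¹ = (1/-54) * [[10, 2], [2, -5]].
Dividing each entry by -54 and reducing:
X⁻¹ =
[    -5/27     -1/27 ]
[    -1/27      5/54 ]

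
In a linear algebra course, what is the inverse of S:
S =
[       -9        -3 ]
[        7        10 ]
det(S) = -69
S⁻¹ =
[   -10/69     -1/23 ]
[     7/69      3/23 ]

For a 2×2 matrix S = [[a, b], [c, d]] with det(S) ≠ 0, S⁻¹ = (1/det(S)) * [[d, -b], [-c, a]].
det(S) = (-9)*(10) - (-3)*(7) = -90 + 21 = -69.
S⁻¹ = (1/-69) * [[10, 3], [-7, -9]].
Dividing each entry by -69 and reducing:
S⁻¹ =
[   -10/69     -1/23 ]
[     7/69      3/23 ]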